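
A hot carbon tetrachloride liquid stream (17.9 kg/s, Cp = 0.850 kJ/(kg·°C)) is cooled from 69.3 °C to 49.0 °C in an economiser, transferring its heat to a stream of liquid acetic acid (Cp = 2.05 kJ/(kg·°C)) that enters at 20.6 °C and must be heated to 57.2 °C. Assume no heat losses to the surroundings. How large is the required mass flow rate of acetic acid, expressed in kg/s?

Heat released by hot stream: Q = 17.9 × 0.850 × (69.3 − 49.0) = 308.86 kJ/s
Energy balance on cold side (adiabatic exchanger): Q = ṁ_c·Cp_c·(T_c,out − T_c,in)
ṁ_c = 308.86 / [2.05 × (57.2 − 20.6)] = 4.1165 kg/s

ṁ_c = 4.12 kg/s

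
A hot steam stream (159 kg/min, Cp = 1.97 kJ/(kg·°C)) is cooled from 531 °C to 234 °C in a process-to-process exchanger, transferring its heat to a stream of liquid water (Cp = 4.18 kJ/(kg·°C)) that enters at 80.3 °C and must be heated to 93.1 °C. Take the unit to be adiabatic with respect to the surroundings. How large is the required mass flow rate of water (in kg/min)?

ṁ_c = 1740 kg/min

Heat released by hot stream: Q = 159 × 1.97 × (531 − 234) = 93029 kJ/min
Energy balance on cold side (adiabatic exchanger): Q = ṁ_c·Cp_c·(T_c,out − T_c,in)
ṁ_c = 93029 / [4.18 × (93.1 − 80.3)] = 1738.7 kg/min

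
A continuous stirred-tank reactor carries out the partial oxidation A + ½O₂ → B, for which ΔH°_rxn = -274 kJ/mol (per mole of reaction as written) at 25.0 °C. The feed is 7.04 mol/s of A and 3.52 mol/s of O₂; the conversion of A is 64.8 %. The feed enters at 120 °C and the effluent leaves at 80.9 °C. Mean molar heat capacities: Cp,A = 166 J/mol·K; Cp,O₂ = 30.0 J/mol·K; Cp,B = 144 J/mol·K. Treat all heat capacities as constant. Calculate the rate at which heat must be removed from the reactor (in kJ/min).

Q_out = 78600 kJ/min

Extent of reaction ξ = 0.648 × 7.04 = 4.5619 mol/s
Reaction term: ξ·ΔH°_rxn = 4.5619 × -274 = -1250 kJ/s
Sensible, feed 120→25 °C: -121.05 kJ/s
Outlet flows (mol/s): A 2.4781, O₂ 1.239, B 4.5619
Sensible, products 25→80.9 °C: 61.795 kJ/s
Q = ΔH = -1309.2 kJ/s = -1309.2 kW
Heat removed = 78553 kJ/min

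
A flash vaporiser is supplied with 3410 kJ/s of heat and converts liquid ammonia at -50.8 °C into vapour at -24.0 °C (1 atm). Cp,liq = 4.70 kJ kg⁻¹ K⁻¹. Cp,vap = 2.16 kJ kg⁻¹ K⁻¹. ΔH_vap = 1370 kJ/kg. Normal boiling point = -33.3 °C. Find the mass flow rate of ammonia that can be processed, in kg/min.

ṁ = 139 kg/min

Δh = 4.70×(-33.3−-50.8) + 1370 + 2.16×(-24.0−-33.3) = 1472.3 kJ/kg
Q = 3410 kJ/s = 3410 kJ/s = 204600 kJ/min
ṁ = Q/Δh = 204600 / 1472.3 = 138.96 kg/min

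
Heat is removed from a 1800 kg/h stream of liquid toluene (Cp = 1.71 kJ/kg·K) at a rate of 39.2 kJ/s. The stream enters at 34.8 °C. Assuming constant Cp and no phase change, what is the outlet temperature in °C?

Q = 39.2 kJ/s = 141120 kJ/h
ΔT = Q/(ṁ·Cp) = 141120/(1800×1.71) = 45.848 K
T_out = 34.8 − 45.848 = -11.048 °C

T_out = -11.0 °C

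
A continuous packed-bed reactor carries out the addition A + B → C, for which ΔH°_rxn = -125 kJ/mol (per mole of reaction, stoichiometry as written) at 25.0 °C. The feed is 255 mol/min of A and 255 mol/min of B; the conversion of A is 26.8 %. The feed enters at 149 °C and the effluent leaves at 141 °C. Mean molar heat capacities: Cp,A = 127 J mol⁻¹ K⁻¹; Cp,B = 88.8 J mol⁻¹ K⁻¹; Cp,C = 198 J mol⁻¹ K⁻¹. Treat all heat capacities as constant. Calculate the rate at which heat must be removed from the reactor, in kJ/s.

Q_out = 152 kJ/s

Extent of reaction ξ = 0.268 × 255 = 68.34 mol/min
Reaction term: ξ·ΔH°_rxn = 68.34 × -125 = -8542.5 kJ/min
Sensible, feed 149→25 °C: -6823.6 kJ/min
Outlet flows (mol/min): A 186.66, B 186.66, C 68.34
Sensible, products 25→141 °C: 6242.3 kJ/min
Q = ΔH = -9123.8 kJ/min = -152.06 kW
Heat removed = 152.06 kJ/s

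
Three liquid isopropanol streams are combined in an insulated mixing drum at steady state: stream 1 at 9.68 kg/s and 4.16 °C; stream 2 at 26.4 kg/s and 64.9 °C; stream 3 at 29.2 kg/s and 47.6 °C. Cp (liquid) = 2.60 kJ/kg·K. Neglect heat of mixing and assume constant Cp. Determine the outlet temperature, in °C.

T_out = 48.2 °C

Adiabatic, steady state ⇒ Σ ṁᵢCp,ᵢ(T_out − Tᵢ) = 0
T_out = Σ ṁᵢCp,ᵢTᵢ / Σ ṁᵢCp,ᵢ
      = 8173.2 / 169.73 = 48.155 °C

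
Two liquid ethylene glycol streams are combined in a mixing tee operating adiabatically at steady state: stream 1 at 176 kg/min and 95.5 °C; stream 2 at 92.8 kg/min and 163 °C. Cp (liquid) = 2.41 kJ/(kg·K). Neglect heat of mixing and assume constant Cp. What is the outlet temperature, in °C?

Energy balance with Q = 0: Σ ṁᵢCp,ᵢ(T_out − Tᵢ) = 0
Σ ṁᵢCp,ᵢTᵢ = 176×2.41×95.5 + 92.8×2.41×163 = 76962
Σ ṁᵢCp,ᵢ = 176×2.41 + 92.8×2.41 = 647.81
T_out = 76962 / 647.81 = 118.8 °C

T_out = 119 °C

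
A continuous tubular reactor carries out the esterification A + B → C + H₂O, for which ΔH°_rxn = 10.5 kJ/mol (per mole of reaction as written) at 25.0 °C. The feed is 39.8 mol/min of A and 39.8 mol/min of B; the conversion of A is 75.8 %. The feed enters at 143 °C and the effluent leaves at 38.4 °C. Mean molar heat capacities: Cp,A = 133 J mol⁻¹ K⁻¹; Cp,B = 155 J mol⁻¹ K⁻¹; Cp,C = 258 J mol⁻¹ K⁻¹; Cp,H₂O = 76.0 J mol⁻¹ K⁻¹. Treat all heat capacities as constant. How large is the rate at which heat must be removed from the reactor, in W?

Extent of reaction ξ = 0.758 × 39.8 = 30.168 mol/min
Reaction term: ξ·ΔH°_rxn = 30.168 × 10.5 = 316.77 kJ/min
Sensible, feed 143→25 °C: -1352.6 kJ/min
Outlet flows (mol/min): A 9.6316, B 9.6316, C 30.168, H₂O 30.168
Sensible, products 25→38.4 °C: 172.19 kJ/min
Q = ΔH = -863.6 kJ/min = -14.393 kW
Heat removed = 14393 W

Q_out = 14400 W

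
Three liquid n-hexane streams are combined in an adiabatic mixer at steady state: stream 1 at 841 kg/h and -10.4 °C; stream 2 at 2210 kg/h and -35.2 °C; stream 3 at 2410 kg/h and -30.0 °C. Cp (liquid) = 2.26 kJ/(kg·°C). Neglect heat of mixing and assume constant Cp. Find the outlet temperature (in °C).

Adiabatic, steady state ⇒ Σ ṁᵢCp,ᵢ(T_out − Tᵢ) = 0
T_out = Σ ṁᵢCp,ᵢTᵢ / Σ ṁᵢCp,ᵢ
      = -358970 / 12342 = -29.086 °C

T_out = -29.1 °C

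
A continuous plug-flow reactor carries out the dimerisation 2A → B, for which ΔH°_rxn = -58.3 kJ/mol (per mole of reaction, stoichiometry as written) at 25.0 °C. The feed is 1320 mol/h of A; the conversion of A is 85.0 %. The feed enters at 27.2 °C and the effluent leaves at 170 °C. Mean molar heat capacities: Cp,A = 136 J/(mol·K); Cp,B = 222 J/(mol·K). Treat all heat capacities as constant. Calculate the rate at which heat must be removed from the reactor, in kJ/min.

Q_out = 186 kJ/min

Extent of reaction ξ = 0.850 × 1320 / 2 = 561 mol/h
Reaction term: ξ·ΔH°_rxn = 561 × -58.3 = -32706 kJ/h
Sensible, feed 27.2→25 °C: -394.94 kJ/h
Outlet flows (mol/h): A 198, B 561
Sensible, products 25→170 °C: 21963 kJ/h
Q = ΔH = -11138 kJ/h = -3.0939 kW
Heat removed = 185.63 kJ/min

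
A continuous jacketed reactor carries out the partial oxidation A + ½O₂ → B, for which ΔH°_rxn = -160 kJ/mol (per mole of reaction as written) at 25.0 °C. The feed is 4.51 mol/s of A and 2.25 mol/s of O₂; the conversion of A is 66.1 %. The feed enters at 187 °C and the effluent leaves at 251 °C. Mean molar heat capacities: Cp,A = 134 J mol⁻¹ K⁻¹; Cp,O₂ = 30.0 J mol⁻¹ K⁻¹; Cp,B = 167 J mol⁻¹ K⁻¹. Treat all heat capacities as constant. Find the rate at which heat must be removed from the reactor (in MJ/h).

Extent of reaction ξ = 0.661 × 4.51 = 2.9811 mol/s
Reaction term: ξ·ΔH°_rxn = 2.9811 × -160 = -476.98 kJ/s
Sensible, feed 187→25 °C: -108.84 kJ/s
Outlet flows (mol/s): A 1.5289, O₂ 0.75944, B 2.9811
Sensible, products 25→251 °C: 163.96 kJ/s
Q = ΔH = -421.85 kJ/s = -421.85 kW
Heat removed = 1518.7 MJ/h

Q_out = 1520 MJ/h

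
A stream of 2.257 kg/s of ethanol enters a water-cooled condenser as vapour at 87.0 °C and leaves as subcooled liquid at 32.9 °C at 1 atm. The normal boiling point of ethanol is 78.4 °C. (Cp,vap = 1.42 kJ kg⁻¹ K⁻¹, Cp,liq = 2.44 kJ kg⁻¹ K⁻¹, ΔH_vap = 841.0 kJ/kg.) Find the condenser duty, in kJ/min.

vapour 87.0→78.4 °C: -12.212 kJ/kg
condensation at 78.4 °C: -841 kJ/kg
liquid 78.4→32.9 °C: -111.02 kJ/kg
Δh = -12.212 + -841 + -111.02 = -964.23 kJ/kg
Q = ṁ·Δh = 2.257 kg/s × -964.23 kJ/kg = -2176.3 kJ/s
|Q| = 2176.3 kW = 130580 kJ/min

Q_c = 131000 kJ/min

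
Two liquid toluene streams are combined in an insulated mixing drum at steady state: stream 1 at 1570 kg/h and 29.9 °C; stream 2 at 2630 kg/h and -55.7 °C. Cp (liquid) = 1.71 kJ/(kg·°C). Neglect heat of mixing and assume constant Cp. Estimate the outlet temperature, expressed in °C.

No heat crosses the boundary, so H_out = H_in.
Σ ṁᵢCp,ᵢTᵢ = 1570×1.71×29.9 + 2630×1.71×-55.7 = -170230
Σ ṁᵢCp,ᵢ = 1570×1.71 + 2630×1.71 = 7182
T_out = -170230 / 7182 = -23.702 °C

T_out = -23.7 °C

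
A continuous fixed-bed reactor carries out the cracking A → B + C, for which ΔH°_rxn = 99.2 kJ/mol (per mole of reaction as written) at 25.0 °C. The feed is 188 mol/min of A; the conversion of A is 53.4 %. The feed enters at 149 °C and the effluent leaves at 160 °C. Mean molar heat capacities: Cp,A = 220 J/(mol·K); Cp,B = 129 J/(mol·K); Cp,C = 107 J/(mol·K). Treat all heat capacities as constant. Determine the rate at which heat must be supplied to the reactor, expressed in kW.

Q_in = 177 kW

Extent of reaction ξ = 0.534 × 188 = 100.39 mol/min
Reaction term: ξ·ΔH°_rxn = 100.39 × 99.2 = 9958.9 kJ/min
Sensible, feed 149→25 °C: -5128.6 kJ/min
Outlet flows (mol/min): A 87.608, B 100.39, C 100.39
Sensible, products 25→160 °C: 5800.4 kJ/min
Q = ΔH = 10631 kJ/min = 177.18 kW
Heat supplied = 177.18 kW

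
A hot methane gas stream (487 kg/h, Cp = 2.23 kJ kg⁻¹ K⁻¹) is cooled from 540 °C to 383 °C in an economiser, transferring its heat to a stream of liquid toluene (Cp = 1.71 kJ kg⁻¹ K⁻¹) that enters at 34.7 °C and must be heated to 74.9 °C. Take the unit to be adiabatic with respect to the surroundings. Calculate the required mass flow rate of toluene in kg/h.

ṁ_c = 2480 kg/h

Heat released by hot stream: Q = 487 × 2.23 × (540 − 383) = 170500 kJ/h
Energy balance on cold side (adiabatic exchanger): Q = ṁ_c·Cp_c·(T_c,out − T_c,in)
ṁ_c = 170500 / [1.71 × (74.9 − 34.7)] = 2480.3 kg/h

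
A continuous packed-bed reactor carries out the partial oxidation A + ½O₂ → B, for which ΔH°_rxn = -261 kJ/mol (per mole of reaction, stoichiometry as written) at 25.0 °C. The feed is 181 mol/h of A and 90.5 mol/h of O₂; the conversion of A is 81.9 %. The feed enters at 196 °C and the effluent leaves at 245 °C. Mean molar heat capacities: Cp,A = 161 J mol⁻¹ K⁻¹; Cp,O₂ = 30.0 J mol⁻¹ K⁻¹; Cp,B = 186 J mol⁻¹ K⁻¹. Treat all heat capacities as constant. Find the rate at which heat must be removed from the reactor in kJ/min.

Extent of reaction ξ = 0.819 × 181 = 148.24 mol/h
Reaction term: ξ·ΔH°_rxn = 148.24 × -261 = -38690 kJ/h
Sensible, feed 196→25 °C: -5447.4 kJ/h
Outlet flows (mol/h): A 32.761, O₂ 16.38, B 148.24
Sensible, products 25→245 °C: 7334.4 kJ/h
Q = ΔH = -36803 kJ/h = -10.223 kW
Heat removed = 613.39 kJ/min

Q_out = 613 kJ/min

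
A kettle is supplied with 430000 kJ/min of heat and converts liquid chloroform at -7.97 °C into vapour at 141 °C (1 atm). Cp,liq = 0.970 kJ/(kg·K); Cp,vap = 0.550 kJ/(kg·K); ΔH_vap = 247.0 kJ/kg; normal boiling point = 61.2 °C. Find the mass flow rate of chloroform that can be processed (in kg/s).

ṁ = 20.0 kg/s

Δh = 0.970×(61.2−-7.97) + 247.0 + 0.550×(141−61.2) = 357.98 kJ/kg
Q = 430000 kJ/min = 7166.7 kJ/s = 7166.7 kJ/s
ṁ = Q/Δh = 7166.7 / 357.98 = 20.019 kg/s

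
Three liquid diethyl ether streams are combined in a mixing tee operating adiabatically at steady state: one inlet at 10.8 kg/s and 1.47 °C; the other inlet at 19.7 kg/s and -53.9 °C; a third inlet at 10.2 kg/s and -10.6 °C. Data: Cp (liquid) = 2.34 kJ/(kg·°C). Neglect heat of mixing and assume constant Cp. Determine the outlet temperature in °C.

No heat crosses the boundary, so H_out = H_in.
T_out = Σ ṁᵢCp,ᵢTᵢ / Σ ṁᵢCp,ᵢ
      = -2700.5 / 95.238 = -28.356 °C

T_out = -28.4 °C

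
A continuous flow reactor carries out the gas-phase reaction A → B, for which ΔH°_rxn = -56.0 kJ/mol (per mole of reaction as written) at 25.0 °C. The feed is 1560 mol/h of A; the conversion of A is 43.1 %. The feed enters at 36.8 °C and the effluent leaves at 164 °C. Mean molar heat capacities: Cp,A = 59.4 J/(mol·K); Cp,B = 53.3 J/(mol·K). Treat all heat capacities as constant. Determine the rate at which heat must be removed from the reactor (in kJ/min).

Extent of reaction ξ = 0.431 × 1560 = 672.36 mol/h
Reaction term: ξ·ΔH°_rxn = 672.36 × -56.0 = -37652 kJ/h
Sensible, feed 36.8→25 °C: -1093.4 kJ/h
Outlet flows (mol/h): A 887.64, B 672.36
Sensible, products 25→164 °C: 12310 kJ/h
Q = ΔH = -26435 kJ/h = -7.3432 kW
Heat removed = 440.59 kJ/min

Q_out = 441 kJ/min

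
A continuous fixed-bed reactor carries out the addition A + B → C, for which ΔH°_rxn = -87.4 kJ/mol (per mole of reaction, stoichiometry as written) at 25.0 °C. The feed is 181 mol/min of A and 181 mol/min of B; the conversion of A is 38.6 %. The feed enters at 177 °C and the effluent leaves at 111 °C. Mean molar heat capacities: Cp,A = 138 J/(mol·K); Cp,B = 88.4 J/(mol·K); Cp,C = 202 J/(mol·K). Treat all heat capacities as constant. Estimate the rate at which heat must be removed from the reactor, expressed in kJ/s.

Extent of reaction ξ = 0.386 × 181 = 69.866 mol/min
Reaction term: ξ·ΔH°_rxn = 69.866 × -87.4 = -6106.3 kJ/min
Sensible, feed 177→25 °C: -6228.7 kJ/min
Outlet flows (mol/min): A 111.13, B 111.13, C 69.866
Sensible, products 25→111 °C: 3377.5 kJ/min
Q = ΔH = -8957.5 kJ/min = -149.29 kW
Heat removed = 149.29 kJ/s

Q_out = 149 kJ/s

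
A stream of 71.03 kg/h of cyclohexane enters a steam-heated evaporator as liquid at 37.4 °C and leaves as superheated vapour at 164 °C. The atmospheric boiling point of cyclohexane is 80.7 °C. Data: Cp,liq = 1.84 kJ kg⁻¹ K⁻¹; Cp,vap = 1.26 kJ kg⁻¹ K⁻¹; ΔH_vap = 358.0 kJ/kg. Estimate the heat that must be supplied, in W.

Q = 10700 W

liquid 37.4→80.7 °C: 79.672 kJ/kg
vaporisation at 80.7 °C: 358 kJ/kg
vapour 80.7→164 °C: 104.96 kJ/kg
Δh = 79.672 + 358 + 104.96 = 542.63 kJ/kg
Q = ṁ·Δh = 71.03 kg/h × 542.63 kJ/kg = 38543 kJ/h
|Q| = 10.706 kW = 10706 W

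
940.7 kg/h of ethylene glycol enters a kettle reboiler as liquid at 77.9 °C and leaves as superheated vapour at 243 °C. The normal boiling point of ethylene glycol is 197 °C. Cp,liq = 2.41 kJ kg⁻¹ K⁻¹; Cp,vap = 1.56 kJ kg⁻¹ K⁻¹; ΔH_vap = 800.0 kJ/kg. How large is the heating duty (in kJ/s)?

liquid 77.9→197 °C: 287.03 kJ/kg
vaporisation at 197 °C: 800 kJ/kg
vapour 197→243 °C: 71.76 kJ/kg
Δh = 287.03 + 800 + 71.76 = 1158.8 kJ/kg
Q = ṁ·Δh = 940.7 kg/h × 1158.8 kJ/kg = 1.0901e+06 kJ/h
|Q| = 302.8 kW

Q = 303 kJ/s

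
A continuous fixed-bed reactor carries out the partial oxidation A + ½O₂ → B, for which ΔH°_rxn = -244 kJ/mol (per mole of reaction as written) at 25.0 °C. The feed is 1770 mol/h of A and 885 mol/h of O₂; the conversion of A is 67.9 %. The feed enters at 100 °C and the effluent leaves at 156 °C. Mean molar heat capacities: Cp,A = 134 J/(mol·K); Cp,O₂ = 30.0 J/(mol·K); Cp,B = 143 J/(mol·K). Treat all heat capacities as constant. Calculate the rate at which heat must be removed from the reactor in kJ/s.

Q_out = 77.6 kJ/s

Extent of reaction ξ = 0.679 × 1770 = 1201.8 mol/h
Reaction term: ξ·ΔH°_rxn = 1201.8 × -244 = -293250 kJ/h
Sensible, feed 100→25 °C: -19780 kJ/h
Outlet flows (mol/h): A 568.17, O₂ 284.08, B 1201.8
Sensible, products 25→156 °C: 33604 kJ/h
Q = ΔH = -279420 kJ/h = -77.617 kW
Heat removed = 77.617 kJ/s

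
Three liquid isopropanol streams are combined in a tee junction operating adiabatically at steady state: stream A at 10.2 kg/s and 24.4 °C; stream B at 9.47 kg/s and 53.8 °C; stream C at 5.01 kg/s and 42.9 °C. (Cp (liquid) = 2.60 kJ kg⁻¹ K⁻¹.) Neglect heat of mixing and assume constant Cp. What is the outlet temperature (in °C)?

T_out = 39.4 °C

Energy balance with Q = 0: Σ ṁᵢCp,ᵢ(T_out − Tᵢ) = 0
Σ ṁᵢCp,ᵢTᵢ = 10.2×2.60×24.4 + 9.47×2.60×53.8 + 5.01×2.60×42.9 = 2530.6
Σ ṁᵢCp,ᵢ = 10.2×2.60 + 9.47×2.60 + 5.01×2.60 = 64.168
T_out = 2530.6 / 64.168 = 39.437 °C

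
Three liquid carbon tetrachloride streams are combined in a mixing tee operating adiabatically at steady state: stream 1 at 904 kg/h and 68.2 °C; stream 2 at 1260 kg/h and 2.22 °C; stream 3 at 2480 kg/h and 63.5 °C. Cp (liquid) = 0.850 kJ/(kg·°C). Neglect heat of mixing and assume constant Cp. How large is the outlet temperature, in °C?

Adiabatic, steady state ⇒ Σ ṁᵢCp,ᵢ(T_out − Tᵢ) = 0
T_out = Σ ṁᵢCp,ᵢTᵢ / Σ ṁᵢCp,ᵢ
      = 188640 / 3947.4 = 47.789 °C

T_out = 47.8 °C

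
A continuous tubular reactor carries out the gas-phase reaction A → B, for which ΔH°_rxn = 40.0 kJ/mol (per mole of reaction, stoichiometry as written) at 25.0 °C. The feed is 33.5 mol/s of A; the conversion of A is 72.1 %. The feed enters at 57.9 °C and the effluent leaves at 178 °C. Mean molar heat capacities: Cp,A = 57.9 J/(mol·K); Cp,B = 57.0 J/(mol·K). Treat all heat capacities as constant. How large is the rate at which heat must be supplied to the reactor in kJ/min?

Q_in = 71700 kJ/min

Extent of reaction ξ = 0.721 × 33.5 = 24.153 mol/s
Reaction term: ξ·ΔH°_rxn = 24.153 × 40.0 = 966.14 kJ/s
Sensible, feed 57.9→25 °C: -63.814 kJ/s
Outlet flows (mol/s): A 9.3465, B 24.153
Sensible, products 25→178 °C: 293.44 kJ/s
Q = ΔH = 1195.8 kJ/s = 1195.8 kW
Heat supplied = 71746 kJ/min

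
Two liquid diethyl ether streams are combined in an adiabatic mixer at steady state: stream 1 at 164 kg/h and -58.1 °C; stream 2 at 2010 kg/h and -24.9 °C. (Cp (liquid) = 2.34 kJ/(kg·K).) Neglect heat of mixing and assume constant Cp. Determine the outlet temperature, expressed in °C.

T_out = -27.4 °C

Adiabatic, steady state ⇒ Σ ṁᵢCp,ᵢ(T_out − Tᵢ) = 0
T_out = Σ ṁᵢCp,ᵢTᵢ / Σ ṁᵢCp,ᵢ
      = -139410 / 5087.2 = -27.405 °C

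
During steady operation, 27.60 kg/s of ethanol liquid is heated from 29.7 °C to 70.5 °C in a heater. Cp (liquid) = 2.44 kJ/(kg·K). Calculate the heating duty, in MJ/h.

Q = ṁ·Cp·ΔT = 27.60 × 2.44 × (70.5 − 29.7) = 2747.6 kJ/s
Heating duty = 9891.5 MJ/h

Q = 9890 MJ/h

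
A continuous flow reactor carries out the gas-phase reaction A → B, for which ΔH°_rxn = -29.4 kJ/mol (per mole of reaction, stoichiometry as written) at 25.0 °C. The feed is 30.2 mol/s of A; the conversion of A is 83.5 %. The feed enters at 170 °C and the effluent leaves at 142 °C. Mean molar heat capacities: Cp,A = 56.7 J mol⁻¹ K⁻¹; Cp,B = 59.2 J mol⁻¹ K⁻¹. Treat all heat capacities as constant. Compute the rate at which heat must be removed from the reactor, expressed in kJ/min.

Extent of reaction ξ = 0.835 × 30.2 = 25.217 mol/s
Reaction term: ξ·ΔH°_rxn = 25.217 × -29.4 = -741.38 kJ/s
Sensible, feed 170→25 °C: -248.29 kJ/s
Outlet flows (mol/s): A 4.983, B 25.217
Sensible, products 25→142 °C: 207.72 kJ/s
Q = ΔH = -781.95 kJ/s = -781.95 kW
Heat removed = 46917 kJ/min

Q_out = 46900 kJ/min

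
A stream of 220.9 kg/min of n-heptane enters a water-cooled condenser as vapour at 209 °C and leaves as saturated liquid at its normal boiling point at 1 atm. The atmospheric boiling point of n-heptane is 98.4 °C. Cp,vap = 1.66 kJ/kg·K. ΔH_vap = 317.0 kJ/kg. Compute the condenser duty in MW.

vapour 209→98.4 °C: -183.6 kJ/kg
condensation at 98.4 °C: -317 kJ/kg
Δh = -183.6 + -317 = -500.6 kJ/kg
Q = ṁ·Δh = 220.9 kg/min × -500.6 kJ/kg = -110580 kJ/min
|Q| = 1843 kW = 1.843 MW

Q_c = 1.84 MW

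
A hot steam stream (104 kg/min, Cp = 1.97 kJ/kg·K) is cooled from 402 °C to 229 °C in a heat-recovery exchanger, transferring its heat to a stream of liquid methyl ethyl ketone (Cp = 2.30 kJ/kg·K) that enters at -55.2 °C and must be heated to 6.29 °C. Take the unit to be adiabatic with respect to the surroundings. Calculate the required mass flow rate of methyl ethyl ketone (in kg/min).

Heat released by hot stream: Q = 104 × 1.97 × (402 − 229) = 35444 kJ/min
Energy balance on cold side (adiabatic exchanger): Q = ṁ_c·Cp_c·(T_c,out − T_c,in)
ṁ_c = 35444 / [2.30 × (6.29 − -55.2)] = 250.62 kg/min

ṁ_c = 251 kg/min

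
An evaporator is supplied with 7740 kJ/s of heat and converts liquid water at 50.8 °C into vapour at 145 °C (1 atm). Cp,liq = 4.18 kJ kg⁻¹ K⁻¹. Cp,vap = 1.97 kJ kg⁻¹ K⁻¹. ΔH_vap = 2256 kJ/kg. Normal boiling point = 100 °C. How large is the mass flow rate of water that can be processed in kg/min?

ṁ = 182 kg/min

Δh = 4.18×(100−50.8) + 2256 + 1.97×(145−100) = 2550.3 kJ/kg
Q = 7740 kJ/s = 7740 kJ/s = 464400 kJ/min
ṁ = Q/Δh = 464400 / 2550.3 = 182.1 kg/min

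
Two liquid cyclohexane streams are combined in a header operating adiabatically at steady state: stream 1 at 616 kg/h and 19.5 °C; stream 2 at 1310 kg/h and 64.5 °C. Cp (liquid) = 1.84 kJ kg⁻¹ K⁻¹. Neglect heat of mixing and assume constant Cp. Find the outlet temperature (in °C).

Adiabatic, steady state ⇒ Σ ṁᵢCp,ᵢ(T_out − Tᵢ) = 0
Σ ṁᵢCp,ᵢTᵢ = 616×1.84×19.5 + 1310×1.84×64.5 = 177570
Σ ṁᵢCp,ᵢ = 616×1.84 + 1310×1.84 = 3543.8
T_out = 177570 / 3543.8 = 50.107 °C

T_out = 50.1 °C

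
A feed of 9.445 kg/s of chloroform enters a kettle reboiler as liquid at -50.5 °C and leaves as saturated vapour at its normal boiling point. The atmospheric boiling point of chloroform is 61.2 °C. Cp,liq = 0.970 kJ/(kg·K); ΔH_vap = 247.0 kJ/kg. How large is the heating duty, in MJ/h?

liquid -50.5→61.2 °C: 108.35 kJ/kg
vaporisation at 61.2 °C: 247 kJ/kg
Δh = 108.35 + 247 = 355.35 kJ/kg
Q = ṁ·Δh = 9.445 kg/s × 355.35 kJ/kg = 3356.3 kJ/s
|Q| = 3356.3 kW = 12083 MJ/h

Q = 12100 MJ/h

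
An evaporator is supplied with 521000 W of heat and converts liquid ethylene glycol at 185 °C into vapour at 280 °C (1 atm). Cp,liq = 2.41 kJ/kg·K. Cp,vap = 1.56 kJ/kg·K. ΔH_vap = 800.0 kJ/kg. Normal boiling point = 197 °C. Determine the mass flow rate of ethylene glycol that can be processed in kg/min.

ṁ = 32.6 kg/min

Δh = 2.41×(197−185) + 800.0 + 1.56×(280−197) = 958.4 kJ/kg
Q = 521000 W = 521 kJ/s = 31260 kJ/min
ṁ = Q/Δh = 31260 / 958.4 = 32.617 kg/min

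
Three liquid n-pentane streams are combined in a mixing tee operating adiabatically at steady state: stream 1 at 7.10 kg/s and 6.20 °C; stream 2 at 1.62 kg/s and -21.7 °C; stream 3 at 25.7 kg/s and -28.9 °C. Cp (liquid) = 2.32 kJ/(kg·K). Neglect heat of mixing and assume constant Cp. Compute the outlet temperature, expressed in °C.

No heat crosses the boundary, so H_out = H_in.
Σ ṁᵢCp,ᵢTᵢ = 7.10×2.32×6.20 + 1.62×2.32×-21.7 + 25.7×2.32×-28.9 = -1702.6
Σ ṁᵢCp,ᵢ = 7.10×2.32 + 1.62×2.32 + 25.7×2.32 = 79.854
T_out = -1702.6 / 79.854 = -21.321 °C

T_out = -21.3 °C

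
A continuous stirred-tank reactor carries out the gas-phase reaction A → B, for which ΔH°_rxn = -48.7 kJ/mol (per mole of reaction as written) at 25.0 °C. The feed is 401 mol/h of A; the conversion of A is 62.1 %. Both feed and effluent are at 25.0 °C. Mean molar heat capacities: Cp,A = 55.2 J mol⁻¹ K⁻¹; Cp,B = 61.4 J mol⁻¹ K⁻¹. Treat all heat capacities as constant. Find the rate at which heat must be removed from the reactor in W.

Extent of reaction ξ = 0.621 × 401 = 249.02 mol/h
Reaction term: ξ·ΔH°_rxn = 249.02 × -48.7 = -12127 kJ/h
Q = ΔH = -12127 kJ/h = -3.3687 kW
Heat removed = 3368.7 W

Q_out = 3370 W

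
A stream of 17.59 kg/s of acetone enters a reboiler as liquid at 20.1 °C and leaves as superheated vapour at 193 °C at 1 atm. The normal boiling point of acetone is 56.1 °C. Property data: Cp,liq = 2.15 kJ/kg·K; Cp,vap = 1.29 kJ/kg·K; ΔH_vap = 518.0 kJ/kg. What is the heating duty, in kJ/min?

Q = 815000 kJ/min

liquid 20.1→56.1 °C: 77.4 kJ/kg
vaporisation at 56.1 °C: 518 kJ/kg
vapour 56.1→193 °C: 176.6 kJ/kg
Δh = 77.4 + 518 + 176.6 = 772 kJ/kg
Q = ṁ·Δh = 17.59 kg/s × 772 kJ/kg = 13579 kJ/s
|Q| = 13579 kW = 814770 kJ/min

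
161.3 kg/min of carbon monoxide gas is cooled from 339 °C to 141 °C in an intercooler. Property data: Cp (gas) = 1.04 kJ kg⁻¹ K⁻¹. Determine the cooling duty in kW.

Q = ṁ·Cp·ΔT = 161.3 × 1.04 × (141 − 339) = -33215 kJ/min
Converting: 33215 / 60 s = 553.58 kW

Q_c = 554 kW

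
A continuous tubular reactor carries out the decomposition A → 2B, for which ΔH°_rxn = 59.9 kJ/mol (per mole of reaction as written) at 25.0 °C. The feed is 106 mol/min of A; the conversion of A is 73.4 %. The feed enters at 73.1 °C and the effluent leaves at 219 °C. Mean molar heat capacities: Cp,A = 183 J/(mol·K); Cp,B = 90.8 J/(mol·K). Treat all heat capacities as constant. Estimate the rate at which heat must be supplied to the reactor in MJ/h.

Extent of reaction ξ = 0.734 × 106 = 77.804 mol/min
Reaction term: ξ·ΔH°_rxn = 77.804 × 59.9 = 4660.5 kJ/min
Sensible, feed 73.1→25 °C: -933.04 kJ/min
Outlet flows (mol/min): A 28.196, B 155.61
Sensible, products 25→219 °C: 3742.1 kJ/min
Q = ΔH = 7469.5 kJ/min = 124.49 kW
Heat supplied = 448.17 MJ/h

Q_in = 448 MJ/h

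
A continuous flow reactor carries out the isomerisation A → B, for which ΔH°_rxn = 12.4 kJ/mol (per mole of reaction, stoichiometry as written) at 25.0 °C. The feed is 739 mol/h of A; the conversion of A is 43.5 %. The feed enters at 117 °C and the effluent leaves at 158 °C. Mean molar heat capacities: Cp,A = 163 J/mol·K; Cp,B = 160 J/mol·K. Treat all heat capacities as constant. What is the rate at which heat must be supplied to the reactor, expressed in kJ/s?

Q_in = 2.44 kJ/s

Extent of reaction ξ = 0.435 × 739 = 321.46 mol/h
Reaction term: ξ·ΔH°_rxn = 321.46 × 12.4 = 3986.2 kJ/h
Sensible, feed 117→25 °C: -11082 kJ/h
Outlet flows (mol/h): A 417.54, B 321.46
Sensible, products 25→158 °C: 15893 kJ/h
Q = ΔH = 8796.6 kJ/h = 2.4435 kW
Heat supplied = 2.4435 kJ/s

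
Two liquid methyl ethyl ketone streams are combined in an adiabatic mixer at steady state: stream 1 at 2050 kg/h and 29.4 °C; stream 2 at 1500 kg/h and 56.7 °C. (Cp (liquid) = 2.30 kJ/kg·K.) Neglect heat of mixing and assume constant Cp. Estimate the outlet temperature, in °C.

Adiabatic, steady state ⇒ Σ ṁᵢCp,ᵢ(T_out − Tᵢ) = 0
T_out = Σ ṁᵢCp,ᵢTᵢ / Σ ṁᵢCp,ᵢ
      = 334240 / 8165 = 40.935 °C

T_out = 40.9 °C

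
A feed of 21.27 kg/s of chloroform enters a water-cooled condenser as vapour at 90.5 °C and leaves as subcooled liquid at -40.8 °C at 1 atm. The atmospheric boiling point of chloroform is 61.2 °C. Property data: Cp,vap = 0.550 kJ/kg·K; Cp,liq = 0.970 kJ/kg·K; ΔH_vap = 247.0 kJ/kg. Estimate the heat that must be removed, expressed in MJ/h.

vapour 90.5→61.2 °C: -16.115 kJ/kg
condensation at 61.2 °C: -247 kJ/kg
liquid 61.2→-40.8 °C: -98.94 kJ/kg
Δh = -16.115 + -247 + -98.94 = -362.06 kJ/kg
Q = ṁ·Δh = 21.27 kg/s × -362.06 kJ/kg = -7700.9 kJ/s
|Q| = 7700.9 kW = 27723 MJ/h

Q_c = 27700 MJ/h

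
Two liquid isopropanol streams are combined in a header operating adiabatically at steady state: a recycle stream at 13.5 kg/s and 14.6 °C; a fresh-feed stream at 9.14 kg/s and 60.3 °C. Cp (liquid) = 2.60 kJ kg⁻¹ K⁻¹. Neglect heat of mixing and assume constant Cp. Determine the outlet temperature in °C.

T_out = 33.0 °C

No heat crosses the boundary, so H_out = H_in.
T_out = Σ ṁᵢCp,ᵢTᵢ / Σ ṁᵢCp,ᵢ
      = 1945.4 / 58.864 = 33.05 °C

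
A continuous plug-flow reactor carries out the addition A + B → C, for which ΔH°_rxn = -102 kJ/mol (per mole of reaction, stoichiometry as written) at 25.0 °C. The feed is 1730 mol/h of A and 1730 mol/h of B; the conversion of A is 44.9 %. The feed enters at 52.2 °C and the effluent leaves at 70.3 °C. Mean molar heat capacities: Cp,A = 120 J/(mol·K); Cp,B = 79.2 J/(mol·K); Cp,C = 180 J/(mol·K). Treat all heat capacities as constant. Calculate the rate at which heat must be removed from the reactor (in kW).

Extent of reaction ξ = 0.449 × 1730 = 776.77 mol/h
Reaction term: ξ·ΔH°_rxn = 776.77 × -102 = -79231 kJ/h
Sensible, feed 52.2→25 °C: -9373.6 kJ/h
Outlet flows (mol/h): A 953.23, B 953.23, C 776.77
Sensible, products 25→70.3 °C: 14936 kJ/h
Q = ΔH = -73669 kJ/h = -20.463 kW
Heat removed = 20.463 kW

Q_out = 20.5 kW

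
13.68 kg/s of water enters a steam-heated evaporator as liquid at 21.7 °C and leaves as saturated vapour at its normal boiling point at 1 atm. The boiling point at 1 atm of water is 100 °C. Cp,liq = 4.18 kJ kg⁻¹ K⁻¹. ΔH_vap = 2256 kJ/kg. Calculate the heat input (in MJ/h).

Q = 127000 MJ/h

liquid 21.7→100 °C: 327.29 kJ/kg
vaporisation at 100 °C: 2256 kJ/kg
Δh = 327.29 + 2256 = 2583.3 kJ/kg
Q = ṁ·Δh = 13.68 kg/s × 2583.3 kJ/kg = 35339 kJ/s
|Q| = 35339 kW = 127220 MJ/h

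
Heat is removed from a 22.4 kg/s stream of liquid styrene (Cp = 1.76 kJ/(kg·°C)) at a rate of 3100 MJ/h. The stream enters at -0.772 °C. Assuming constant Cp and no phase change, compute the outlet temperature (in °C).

Q = 3100 MJ/h = 861.11 kJ/s
ΔT = Q/(ṁ·Cp) = 861.11/(22.4×1.76) = 21.842 K
T_out = -0.772 − 21.842 = -22.614 °C

T_out = -22.6 °C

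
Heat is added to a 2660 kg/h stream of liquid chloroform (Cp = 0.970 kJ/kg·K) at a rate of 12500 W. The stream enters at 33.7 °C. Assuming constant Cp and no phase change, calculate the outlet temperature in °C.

T_out = 51.1 °C

Q = 12500 W = 45000 kJ/h
ΔT = Q/(ṁ·Cp) = 45000/(2660×0.970) = 17.441 K
T_out = 33.7 + 17.441 = 51.141 °C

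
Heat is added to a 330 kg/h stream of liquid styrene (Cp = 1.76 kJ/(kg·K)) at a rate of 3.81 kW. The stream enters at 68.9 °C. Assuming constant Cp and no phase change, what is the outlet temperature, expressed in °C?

T_out = 92.5 °C

Q = 3.81 kW = 13716 kJ/h
ΔT = Q/(ṁ·Cp) = 13716/(330×1.76) = 23.616 K
T_out = 68.9 + 23.616 = 92.516 °C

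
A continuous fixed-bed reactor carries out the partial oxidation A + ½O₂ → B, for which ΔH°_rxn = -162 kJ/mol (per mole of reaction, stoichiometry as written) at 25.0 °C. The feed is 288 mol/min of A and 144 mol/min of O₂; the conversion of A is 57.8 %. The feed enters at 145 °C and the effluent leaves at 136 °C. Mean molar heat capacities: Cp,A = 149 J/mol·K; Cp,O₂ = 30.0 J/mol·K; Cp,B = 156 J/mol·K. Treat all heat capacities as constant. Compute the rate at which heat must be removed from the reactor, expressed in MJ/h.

Q_out = 1650 MJ/h

Extent of reaction ξ = 0.578 × 288 = 166.46 mol/min
Reaction term: ξ·ΔH°_rxn = 166.46 × -162 = -26967 kJ/min
Sensible, feed 145→25 °C: -5667.8 kJ/min
Outlet flows (mol/min): A 121.54, O₂ 60.768, B 166.46
Sensible, products 25→136 °C: 5094.9 kJ/min
Q = ΔH = -27540 kJ/min = -459 kW
Heat removed = 1652.4 MJ/h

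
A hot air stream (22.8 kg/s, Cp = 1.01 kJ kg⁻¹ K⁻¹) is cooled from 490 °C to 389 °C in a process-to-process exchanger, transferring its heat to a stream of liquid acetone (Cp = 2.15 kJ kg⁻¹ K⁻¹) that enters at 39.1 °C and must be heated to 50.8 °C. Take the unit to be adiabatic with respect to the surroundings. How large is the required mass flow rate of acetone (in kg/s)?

ṁ_c = 92.5 kg/s

Heat released by hot stream: Q = 22.8 × 1.01 × (490 − 389) = 2325.8 kJ/s
Energy balance on cold side (adiabatic exchanger): Q = ṁ_c·Cp_c·(T_c,out − T_c,in)
ṁ_c = 2325.8 / [2.15 × (50.8 − 39.1)] = 92.46 kg/s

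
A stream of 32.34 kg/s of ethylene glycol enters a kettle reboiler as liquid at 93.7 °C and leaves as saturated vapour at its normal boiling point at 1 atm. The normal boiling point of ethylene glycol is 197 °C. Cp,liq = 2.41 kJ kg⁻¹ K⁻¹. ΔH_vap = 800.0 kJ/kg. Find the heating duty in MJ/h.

Q = 122000 MJ/h

liquid 93.7→197 °C: 248.95 kJ/kg
vaporisation at 197 °C: 800 kJ/kg
Δh = 248.95 + 800 = 1049 kJ/kg
Q = ṁ·Δh = 32.34 kg/s × 1049 kJ/kg = 33923 kJ/s
|Q| = 33923 kW = 122120 MJ/h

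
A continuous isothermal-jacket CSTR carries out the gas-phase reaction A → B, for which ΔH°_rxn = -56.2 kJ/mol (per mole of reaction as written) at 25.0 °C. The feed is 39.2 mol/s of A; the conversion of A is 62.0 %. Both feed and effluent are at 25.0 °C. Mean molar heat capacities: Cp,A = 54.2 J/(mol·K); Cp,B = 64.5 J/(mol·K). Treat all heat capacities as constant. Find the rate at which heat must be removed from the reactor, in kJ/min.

Extent of reaction ξ = 0.620 × 39.2 = 24.304 mol/s
Reaction term: ξ·ΔH°_rxn = 24.304 × -56.2 = -1365.9 kJ/s
Q = ΔH = -1365.9 kJ/s = -1365.9 kW
Heat removed = 81953 kJ/min

Q_out = 82000 kJ/min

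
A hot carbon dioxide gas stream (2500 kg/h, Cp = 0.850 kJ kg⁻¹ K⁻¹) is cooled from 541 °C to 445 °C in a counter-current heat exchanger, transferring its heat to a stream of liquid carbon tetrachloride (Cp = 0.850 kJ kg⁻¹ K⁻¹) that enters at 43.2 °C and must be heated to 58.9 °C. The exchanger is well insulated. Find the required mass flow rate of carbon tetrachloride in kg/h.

Heat released by hot stream: Q = 2500 × 0.850 × (541 − 445) = 204000 kJ/h
Energy balance on cold side (adiabatic exchanger): Q = ṁ_c·Cp_c·(T_c,out − T_c,in)
ṁ_c = 204000 / [0.850 × (58.9 − 43.2)] = 15287 kg/h

ṁ_c = 15300 kg/h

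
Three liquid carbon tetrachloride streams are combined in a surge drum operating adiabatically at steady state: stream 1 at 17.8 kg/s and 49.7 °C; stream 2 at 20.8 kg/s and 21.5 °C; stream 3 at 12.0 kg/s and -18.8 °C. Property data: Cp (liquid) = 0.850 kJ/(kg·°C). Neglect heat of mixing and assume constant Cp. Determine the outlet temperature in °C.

No heat crosses the boundary, so H_out = H_in.
Σ ṁᵢCp,ᵢTᵢ = 17.8×0.850×49.7 + 20.8×0.850×21.5 + 12.0×0.850×-18.8 = 940.32
Σ ṁᵢCp,ᵢ = 17.8×0.850 + 20.8×0.850 + 12.0×0.850 = 43.01
T_out = 940.32 / 43.01 = 21.863 °C

T_out = 21.9 °C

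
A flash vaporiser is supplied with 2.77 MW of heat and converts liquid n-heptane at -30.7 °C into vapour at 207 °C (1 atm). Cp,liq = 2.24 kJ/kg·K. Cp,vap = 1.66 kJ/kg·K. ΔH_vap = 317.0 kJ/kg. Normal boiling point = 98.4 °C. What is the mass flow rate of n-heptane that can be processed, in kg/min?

ṁ = 211 kg/min

Δh = 2.24×(98.4−-30.7) + 317.0 + 1.66×(207−98.4) = 786.46 kJ/kg
Q = 2.77 MW = 2770 kJ/s = 166200 kJ/min
ṁ = Q/Δh = 166200 / 786.46 = 211.33 kg/min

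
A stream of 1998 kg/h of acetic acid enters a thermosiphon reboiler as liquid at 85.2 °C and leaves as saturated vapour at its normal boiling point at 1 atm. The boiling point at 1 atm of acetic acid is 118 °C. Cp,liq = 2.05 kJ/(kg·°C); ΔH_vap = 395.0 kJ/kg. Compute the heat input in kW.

Q = 257 kW

liquid 85.2→118 °C: 67.24 kJ/kg
vaporisation at 118 °C: 395 kJ/kg
Δh = 67.24 + 395 = 462.24 kJ/kg
Q = ṁ·Δh = 1998 kg/h × 462.24 kJ/kg = 923560 kJ/h
|Q| = 256.54 kW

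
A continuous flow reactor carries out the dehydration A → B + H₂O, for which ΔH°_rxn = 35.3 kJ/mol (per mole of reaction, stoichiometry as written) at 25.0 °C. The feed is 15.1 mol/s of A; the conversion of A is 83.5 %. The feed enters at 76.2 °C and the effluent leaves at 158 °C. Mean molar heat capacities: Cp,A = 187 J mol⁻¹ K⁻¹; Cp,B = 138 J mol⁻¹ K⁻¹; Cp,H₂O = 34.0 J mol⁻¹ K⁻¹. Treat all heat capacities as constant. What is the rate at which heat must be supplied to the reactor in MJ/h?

Q_in = 2340 MJ/h

Extent of reaction ξ = 0.835 × 15.1 = 12.608 mol/s
Reaction term: ξ·ΔH°_rxn = 12.608 × 35.3 = 445.08 kJ/s
Sensible, feed 76.2→25 °C: -144.57 kJ/s
Outlet flows (mol/s): A 2.4915, B 12.608, H₂O 12.608
Sensible, products 25→158 °C: 350.4 kJ/s
Q = ΔH = 650.9 kJ/s = 650.9 kW
Heat supplied = 2343.3 MJ/h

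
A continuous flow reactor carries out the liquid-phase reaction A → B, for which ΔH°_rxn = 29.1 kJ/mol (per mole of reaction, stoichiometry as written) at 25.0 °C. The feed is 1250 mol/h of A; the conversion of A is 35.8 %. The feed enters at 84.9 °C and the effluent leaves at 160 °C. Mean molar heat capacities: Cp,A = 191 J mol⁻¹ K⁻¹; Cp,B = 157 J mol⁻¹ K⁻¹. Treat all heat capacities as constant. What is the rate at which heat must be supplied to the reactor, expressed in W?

Extent of reaction ξ = 0.358 × 1250 = 447.5 mol/h
Reaction term: ξ·ΔH°_rxn = 447.5 × 29.1 = 13022 kJ/h
Sensible, feed 84.9→25 °C: -14301 kJ/h
Outlet flows (mol/h): A 802.5, B 447.5
Sensible, products 25→160 °C: 30177 kJ/h
Q = ΔH = 28898 kJ/h = 8.0273 kW
Heat supplied = 8027.3 W

Q_in = 8030 W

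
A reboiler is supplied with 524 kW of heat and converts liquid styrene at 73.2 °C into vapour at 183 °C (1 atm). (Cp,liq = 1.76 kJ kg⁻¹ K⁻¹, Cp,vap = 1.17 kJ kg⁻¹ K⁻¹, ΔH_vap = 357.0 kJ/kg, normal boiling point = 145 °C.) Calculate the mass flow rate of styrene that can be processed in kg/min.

ṁ = 59.6 kg/min

Δh = 1.76×(145−73.2) + 357.0 + 1.17×(183−145) = 527.83 kJ/kg
Q = 524 kW = 524 kJ/s = 31440 kJ/min
ṁ = Q/Δh = 31440 / 527.83 = 59.565 kg/min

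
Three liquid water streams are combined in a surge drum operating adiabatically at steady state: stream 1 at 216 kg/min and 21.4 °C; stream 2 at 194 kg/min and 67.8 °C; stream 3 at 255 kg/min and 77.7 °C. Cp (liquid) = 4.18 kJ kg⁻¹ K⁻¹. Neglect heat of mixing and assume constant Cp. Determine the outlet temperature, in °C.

T_out = 56.5 °C

Energy balance with Q = 0: Σ ṁᵢCp,ᵢ(T_out − Tᵢ) = 0
Σ ṁᵢCp,ᵢTᵢ = 216×4.18×21.4 + 194×4.18×67.8 + 255×4.18×77.7 = 157120
Σ ṁᵢCp,ᵢ = 216×4.18 + 194×4.18 + 255×4.18 = 2779.7
T_out = 157120 / 2779.7 = 56.525 °C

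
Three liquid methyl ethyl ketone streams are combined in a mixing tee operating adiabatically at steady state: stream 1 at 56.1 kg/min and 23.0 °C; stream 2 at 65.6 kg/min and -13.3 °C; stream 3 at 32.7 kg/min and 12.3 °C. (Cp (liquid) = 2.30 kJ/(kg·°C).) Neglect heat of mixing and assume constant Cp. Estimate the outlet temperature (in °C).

T_out = 5.31 °C

Adiabatic, steady state ⇒ Σ ṁᵢCp,ᵢ(T_out − Tᵢ) = 0
T_out = Σ ṁᵢCp,ᵢTᵢ / Σ ṁᵢCp,ᵢ
      = 1886.1 / 355.12 = 5.3111 °C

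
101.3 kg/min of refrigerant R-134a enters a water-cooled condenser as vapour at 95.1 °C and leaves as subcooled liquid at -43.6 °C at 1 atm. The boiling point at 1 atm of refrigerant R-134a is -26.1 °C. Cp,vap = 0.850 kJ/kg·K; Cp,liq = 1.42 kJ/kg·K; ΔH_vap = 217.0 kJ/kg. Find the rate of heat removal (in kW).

vapour 95.1→-26.1 °C: -103.02 kJ/kg
condensation at -26.1 °C: -217 kJ/kg
liquid -26.1→-43.6 °C: -24.85 kJ/kg
Δh = -103.02 + -217 + -24.85 = -344.87 kJ/kg
Q = ṁ·Δh = 101.3 kg/min × -344.87 kJ/kg = -34935 kJ/min
|Q| = 582.26 kW

Q_c = 582 kW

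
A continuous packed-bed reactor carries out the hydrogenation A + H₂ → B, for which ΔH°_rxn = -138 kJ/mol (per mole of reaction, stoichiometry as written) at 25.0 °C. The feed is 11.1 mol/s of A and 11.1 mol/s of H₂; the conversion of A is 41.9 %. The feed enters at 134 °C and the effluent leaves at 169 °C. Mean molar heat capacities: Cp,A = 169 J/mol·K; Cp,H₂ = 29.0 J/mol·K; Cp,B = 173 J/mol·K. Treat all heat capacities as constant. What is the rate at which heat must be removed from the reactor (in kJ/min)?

Q_out = 34900 kJ/min

Extent of reaction ξ = 0.419 × 11.1 = 4.6509 mol/s
Reaction term: ξ·ΔH°_rxn = 4.6509 × -138 = -641.82 kJ/s
Sensible, feed 134→25 °C: -239.56 kJ/s
Outlet flows (mol/s): A 6.4491, H₂ 6.4491, B 4.6509
Sensible, products 25→169 °C: 299.74 kJ/s
Q = ΔH = -581.64 kJ/s = -581.64 kW
Heat removed = 34899 kJ/min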